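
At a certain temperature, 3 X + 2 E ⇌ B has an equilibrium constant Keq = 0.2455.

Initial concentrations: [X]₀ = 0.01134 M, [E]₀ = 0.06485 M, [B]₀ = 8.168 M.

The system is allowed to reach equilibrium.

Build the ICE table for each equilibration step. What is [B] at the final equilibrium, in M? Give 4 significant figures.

Q₀ = 1.3319e+09 vs Keq = 0.2455 ⇒ Q>K, reverse
Step 1:
                    X           E           B
  Initial     0.01134     0.06485       8.168
  Change        2.279        1.52     -0.7598
  Equil         2.291       1.584       7.408
  solve Keq expr → x = -0.7598; check Q = 0.2455

[B]_eq = 7.408 M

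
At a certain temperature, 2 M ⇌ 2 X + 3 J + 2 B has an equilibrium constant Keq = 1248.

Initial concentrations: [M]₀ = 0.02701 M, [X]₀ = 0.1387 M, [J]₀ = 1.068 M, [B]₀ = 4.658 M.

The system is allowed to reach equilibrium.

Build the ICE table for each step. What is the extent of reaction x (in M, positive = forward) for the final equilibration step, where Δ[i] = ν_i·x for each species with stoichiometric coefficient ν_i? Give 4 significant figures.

x = 0.002857 M

Q₀ = 697 vs Keq = 1248 ⇒ Q<K, forward
Step 1:
                    M           X           J           B
  I           0.02701      0.1387       1.068       4.658
  C         -0.005714    0.005714    0.008571    0.005714
  E            0.0213      0.1444       1.077       4.664
  solve Keq expr → x = 0.002857; check Q = 1248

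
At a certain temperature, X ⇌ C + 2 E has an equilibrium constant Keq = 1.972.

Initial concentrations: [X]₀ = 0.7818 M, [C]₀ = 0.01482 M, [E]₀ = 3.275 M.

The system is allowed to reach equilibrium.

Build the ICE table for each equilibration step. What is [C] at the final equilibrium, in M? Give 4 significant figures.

Q₀ = 0.2033 vs Keq = 1.972 ⇒ Q<K, forward
Step 1:
                   X          C          E
  I           0.7818    0.01482      3.275
  C         -0.09731    0.09731     0.1946
  E           0.6845     0.1121       3.47
  solve Keq expr → x = 0.09731; check Q = 1.972

[C]_eq = 0.1121 M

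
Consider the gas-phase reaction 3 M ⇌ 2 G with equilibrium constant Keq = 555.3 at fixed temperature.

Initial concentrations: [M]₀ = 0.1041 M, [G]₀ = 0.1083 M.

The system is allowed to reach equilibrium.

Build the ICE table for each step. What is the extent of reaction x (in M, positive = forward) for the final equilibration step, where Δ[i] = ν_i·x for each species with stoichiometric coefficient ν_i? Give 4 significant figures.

Q₀ = 10.4 vs Keq = 555.3 ⇒ Q<K, forward
Step 1:
                    M           G
  I            0.1041      0.1083
  C          -0.06909     0.04606
  E           0.03501      0.1544
  solve Keq expr → x = 0.02303; check Q = 555.3

x = 0.02303 M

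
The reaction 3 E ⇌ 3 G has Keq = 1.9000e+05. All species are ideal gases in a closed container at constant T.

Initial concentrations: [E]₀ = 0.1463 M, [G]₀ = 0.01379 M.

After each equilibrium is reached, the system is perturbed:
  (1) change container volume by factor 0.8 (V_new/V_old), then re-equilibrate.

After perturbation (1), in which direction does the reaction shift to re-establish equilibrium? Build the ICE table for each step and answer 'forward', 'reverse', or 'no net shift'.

Q₀ = 8.3745e-04 vs Keq = 1.9000e+05 ⇒ Q<K, forward
Step 1:
                  E         G
  Initial    0.1463   0.01379
  Change    -0.1436    0.1436
  Equil    0.002737    0.1574
  solve Keq expr → x = 0.04785; check Q = 1.9000e+05
Then change container volume by factor 0.8 (V_new/V_old).
Step 2:
                  E         G
  Initial  0.003421    0.1967
  Change          0         0
  Equil    0.003421    0.1967
  solve Keq expr → x = 0; check Q = 1.9000e+05

Direction: no net shift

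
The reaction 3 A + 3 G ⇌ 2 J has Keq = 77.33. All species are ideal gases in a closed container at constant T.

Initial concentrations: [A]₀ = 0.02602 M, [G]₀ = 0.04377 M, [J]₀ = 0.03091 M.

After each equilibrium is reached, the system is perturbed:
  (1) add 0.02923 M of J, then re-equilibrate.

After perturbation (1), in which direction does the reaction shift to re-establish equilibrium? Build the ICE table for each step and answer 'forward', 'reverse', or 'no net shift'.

Direction: reverse

Q₀ = 6.4676e+05 vs Keq = 77.33 ⇒ Q>K, reverse
Step 1:
                    A           G           J
  I           0.02602     0.04377     0.03091
  C           0.04077     0.04077    -0.02718
  E           0.06679     0.08454    0.003731
  solve Keq expr → x = -0.01359; check Q = 77.33
Then add 0.02923 M of J.
Step 2:
                    A           G           J
  I           0.06679     0.08454     0.03296
  C           0.03279     0.03279    -0.02186
  E           0.09957      0.1173      0.0111
  solve Keq expr → x = -0.01093; check Q = 77.33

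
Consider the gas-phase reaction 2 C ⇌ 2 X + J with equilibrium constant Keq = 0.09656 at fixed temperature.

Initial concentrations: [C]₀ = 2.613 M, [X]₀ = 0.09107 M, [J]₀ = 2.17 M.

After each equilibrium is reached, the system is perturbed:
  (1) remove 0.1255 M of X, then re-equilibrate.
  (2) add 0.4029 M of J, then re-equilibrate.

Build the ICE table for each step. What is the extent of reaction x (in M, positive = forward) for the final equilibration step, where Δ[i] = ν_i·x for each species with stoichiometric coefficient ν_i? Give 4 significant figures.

Q₀ = 0.002636 vs Keq = 0.09656 ⇒ Q<K, forward
Step 1:
                  C         X         J
  I           2.613   0.09107      2.17
  C         -0.3645    0.3645    0.1822
  E           2.249    0.4556     2.352
  solve Keq expr → x = 0.1822; check Q = 0.09656
Then remove 0.1255 M of X.
Step 2:
                  C         X         J
  I           2.249    0.3301     2.352
  C         -0.1006    0.1006   0.05028
  E           2.148    0.4306     2.403
  solve Keq expr → x = 0.05028; check Q = 0.09656
Then add 0.4029 M of J.
Step 3:
                  C         X         J
  I           2.148    0.4306     2.805
  C         0.02629  -0.02629  -0.01315
  E           2.174    0.4043     2.792
  solve Keq expr → x = -0.01315; check Q = 0.09656

x = -0.01315 M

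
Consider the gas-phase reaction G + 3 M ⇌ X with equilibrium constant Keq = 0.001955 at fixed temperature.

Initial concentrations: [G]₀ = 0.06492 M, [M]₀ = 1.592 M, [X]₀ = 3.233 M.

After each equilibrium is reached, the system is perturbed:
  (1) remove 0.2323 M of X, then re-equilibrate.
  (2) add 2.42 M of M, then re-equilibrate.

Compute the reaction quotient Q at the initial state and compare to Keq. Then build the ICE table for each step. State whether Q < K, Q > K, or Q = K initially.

Q₀ = 12.34 vs Keq = 0.001955 ⇒ Q>K, reverse
Step 1:
                    G           M           X
  Initial     0.06492       1.592       3.233
  Change        1.856       5.567      -1.856
  Equil          1.92       7.159       1.377
  solve Keq expr → x = -1.856; check Q = 0.001955
Then remove 0.2323 M of X.
Step 2:
                    G           M           X
  Initial        1.92       7.159       1.145
  Change     -0.06959     -0.2088     0.06959
  Equil         1.851        6.95       1.215
  solve Keq expr → x = 0.06959; check Q = 0.001955
Then add 2.42 M of M.
Step 3:
                    G           M           X
  Initial       1.851        9.37       1.215
  Change      -0.3821      -1.146      0.3821
  Equil         1.469       8.224       1.597
  solve Keq expr → x = 0.3821; check Q = 0.001955

Q₀ = 12.34; Q > K (proceeds reverse)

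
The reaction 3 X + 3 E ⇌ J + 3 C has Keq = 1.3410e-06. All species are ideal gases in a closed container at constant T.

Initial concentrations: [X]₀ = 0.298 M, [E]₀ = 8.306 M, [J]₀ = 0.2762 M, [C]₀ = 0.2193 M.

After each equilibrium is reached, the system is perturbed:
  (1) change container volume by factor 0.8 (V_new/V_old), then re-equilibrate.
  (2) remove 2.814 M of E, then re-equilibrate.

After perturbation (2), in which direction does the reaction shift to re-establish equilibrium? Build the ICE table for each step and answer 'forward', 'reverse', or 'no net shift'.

Q₀ = 1.9209e-04 vs Keq = 1.3410e-06 ⇒ Q>K, reverse
Step 1:
                    X           E           J           C
  I             0.298       8.306      0.2762      0.2193
  C            0.1506      0.1506    -0.05021     -0.1506
  E            0.4486       8.457       0.226     0.06868
  solve Keq expr → x = -0.05021; check Q = 1.3410e-06
Then change container volume by factor 0.8 (V_new/V_old).
Step 2:
                    X           E           J           C
  I            0.5608       10.57      0.2825     0.08585
  C          -0.01124    -0.01124    0.003747     0.01124
  E            0.5495       10.56      0.2862      0.0971
  solve Keq expr → x = 0.003747; check Q = 1.3410e-06
Then remove 2.814 M of E.
Step 3:
                    X           E           J           C
  I            0.5495       7.746      0.2862      0.0971
  C           0.02214     0.02214   -0.007381    -0.02214
  E            0.5717       7.768      0.2789     0.07495
  solve Keq expr → x = -0.007381; check Q = 1.3410e-06

Direction: reverse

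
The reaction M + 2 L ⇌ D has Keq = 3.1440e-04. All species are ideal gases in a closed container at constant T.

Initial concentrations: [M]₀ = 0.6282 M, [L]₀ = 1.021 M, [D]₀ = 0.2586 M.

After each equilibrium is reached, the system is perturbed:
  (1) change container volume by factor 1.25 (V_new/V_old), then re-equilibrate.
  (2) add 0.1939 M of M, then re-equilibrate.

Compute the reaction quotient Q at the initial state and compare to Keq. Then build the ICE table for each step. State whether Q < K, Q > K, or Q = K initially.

Q₀ = 0.3949 vs Keq = 3.1440e-04 ⇒ Q>K, reverse
Step 1:
                  M         L         D
  init       0.6282     1.021    0.2586
  Δ          0.2579    0.5159   -0.2579
  eq         0.8861     1.537 6.5806e-04
  solve Keq expr → x = -0.2579; check Q = 3.1440e-04
Then change container volume by factor 1.25 (V_new/V_old).
Step 2:
                  M         L         D
  init       0.7089      1.23 5.2645e-04
  Δ       1.8922e-04 3.7845e-04 -1.8922e-04
  eq         0.7091      1.23 3.3723e-04
  solve Keq expr → x = -1.8922e-04; check Q = 3.1440e-04
Then add 0.1939 M of M.
Step 3:
                  M         L         D
  init        0.903      1.23 3.3723e-04
  Δ       -9.2040e-05 -1.8408e-04 9.2040e-05
  eq         0.9029      1.23 4.2927e-04
  solve Keq expr → x = 9.2040e-05; check Q = 3.1440e-04

Q₀ = 0.3949; Q > K (proceeds reverse)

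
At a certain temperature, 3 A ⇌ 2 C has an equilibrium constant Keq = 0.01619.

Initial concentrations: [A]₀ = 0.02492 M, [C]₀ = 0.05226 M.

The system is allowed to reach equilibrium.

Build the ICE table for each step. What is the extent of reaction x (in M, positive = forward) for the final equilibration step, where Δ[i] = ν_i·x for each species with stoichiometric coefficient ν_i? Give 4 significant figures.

Q₀ = 176.5 vs Keq = 0.01619 ⇒ Q>K, reverse
Step 1:
                   A          C
  I          0.02492    0.05226
  C          0.07258   -0.04839
  E           0.0975   0.003874
  solve Keq expr → x = -0.02419; check Q = 0.01619

x = -0.02419 M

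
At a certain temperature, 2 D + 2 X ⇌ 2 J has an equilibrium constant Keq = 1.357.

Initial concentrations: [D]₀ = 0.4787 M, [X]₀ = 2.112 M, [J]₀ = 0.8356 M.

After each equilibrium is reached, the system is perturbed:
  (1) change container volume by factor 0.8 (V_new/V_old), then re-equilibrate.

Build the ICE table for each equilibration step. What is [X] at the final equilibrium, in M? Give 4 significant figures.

Q₀ = 0.6831 vs Keq = 1.357 ⇒ Q<K, forward
Step 1:
                   D          X          J
  I           0.4787      2.112     0.8356
  C         -0.08737   -0.08737    0.08737
  E           0.3913      2.025      0.923
  solve Keq expr → x = 0.04368; check Q = 1.357
Then change container volume by factor 0.8 (V_new/V_old).
Step 2:
                   D          X          J
  I           0.4892      2.531      1.154
  C         -0.06493   -0.06493    0.06493
  E           0.4242      2.466      1.219
  solve Keq expr → x = 0.03246; check Q = 1.357

[X]_eq = 2.466 M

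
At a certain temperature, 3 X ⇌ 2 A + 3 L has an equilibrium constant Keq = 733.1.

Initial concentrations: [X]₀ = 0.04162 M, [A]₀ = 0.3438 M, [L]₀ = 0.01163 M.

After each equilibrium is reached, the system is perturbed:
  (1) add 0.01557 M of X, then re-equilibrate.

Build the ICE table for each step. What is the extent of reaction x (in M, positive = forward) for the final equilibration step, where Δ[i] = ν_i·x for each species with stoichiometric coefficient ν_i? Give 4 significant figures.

Q₀ = 0.002579 vs Keq = 733.1 ⇒ Q<K, forward
Step 1:
                  X         A         L
  init      0.04162    0.3438   0.01163
  Δ        -0.03874   0.02583   0.03874
  eq       0.002877    0.3696   0.05037
  solve Keq expr → x = 0.01291; check Q = 733.1
Then add 0.01557 M of X.
Step 2:
                  X         A         L
  init      0.01845    0.3696   0.05037
  Δ        -0.01467  0.009778   0.01467
  eq        0.00378    0.3794   0.06504
  solve Keq expr → x = 0.004889; check Q = 733.1

x = 0.004889 M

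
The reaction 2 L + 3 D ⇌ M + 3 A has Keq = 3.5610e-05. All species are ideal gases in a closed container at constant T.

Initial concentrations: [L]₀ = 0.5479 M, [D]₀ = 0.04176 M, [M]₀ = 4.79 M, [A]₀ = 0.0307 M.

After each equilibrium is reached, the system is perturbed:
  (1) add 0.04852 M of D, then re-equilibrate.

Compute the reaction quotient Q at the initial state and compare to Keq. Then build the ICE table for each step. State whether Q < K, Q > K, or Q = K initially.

Q₀ = 6.34; Q > K (proceeds reverse)

Q₀ = 6.34 vs Keq = 3.5610e-05 ⇒ Q>K, reverse
Step 1:
                  L         D         M         A
  I          0.5479   0.04176      4.79    0.0307
  C         0.01983   0.02974 -0.009914  -0.02974
  E          0.5677    0.0715      4.78 9.5747e-04
  solve Keq expr → x = -0.009914; check Q = 3.5610e-05
Then add 0.04852 M of D.
Step 2:
                  L         D         M         A
  I          0.5677      0.12      4.78 9.5747e-04
  C       -4.2688e-04 -6.4032e-04 2.1344e-04 6.4032e-04
  E          0.5673    0.1194      4.78  0.001598
  solve Keq expr → x = 2.1344e-04; check Q = 3.5610e-05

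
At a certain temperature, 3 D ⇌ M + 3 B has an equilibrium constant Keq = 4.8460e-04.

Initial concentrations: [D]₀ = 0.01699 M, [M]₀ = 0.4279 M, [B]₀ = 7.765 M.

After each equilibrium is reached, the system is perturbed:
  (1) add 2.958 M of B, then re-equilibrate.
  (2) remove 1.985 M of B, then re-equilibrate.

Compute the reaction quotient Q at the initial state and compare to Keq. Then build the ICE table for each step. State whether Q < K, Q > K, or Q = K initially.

Q₀ = 4.0849e+07 vs Keq = 4.8460e-04 ⇒ Q>K, reverse
Step 1:
                   D          M          B
  I          0.01699     0.4279      7.765
  C            1.284    -0.4279     -1.284
  E            1.301 3.9166e-06      6.481
  solve Keq expr → x = -0.4279; check Q = 4.8460e-04
Then add 2.958 M of B.
Step 2:
                   D          M          B
  I            1.301 3.9166e-06      9.439
  C       7.9460e-06 -2.6487e-06 -7.9460e-06
  E            1.301 1.2679e-06      9.439
  solve Keq expr → x = -2.6487e-06; check Q = 4.8460e-04
Then remove 1.985 M of B.
Step 3:
                   D          M          B
  I            1.301 1.2679e-06      7.454
  C       -3.9195e-06 1.3065e-06 3.9195e-06
  E            1.301 2.5744e-06      7.454
  solve Keq expr → x = 1.3065e-06; check Q = 4.8460e-04

Q₀ = 4.0849e+07; Q > K (proceeds reverse)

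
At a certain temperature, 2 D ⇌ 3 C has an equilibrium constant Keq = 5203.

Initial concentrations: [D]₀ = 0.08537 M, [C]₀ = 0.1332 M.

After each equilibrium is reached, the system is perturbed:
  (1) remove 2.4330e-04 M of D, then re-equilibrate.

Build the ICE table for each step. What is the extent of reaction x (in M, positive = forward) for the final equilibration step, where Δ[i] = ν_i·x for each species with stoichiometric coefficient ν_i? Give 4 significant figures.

Q₀ = 0.3243 vs Keq = 5203 ⇒ Q<K, forward
Step 1:
                    D           C
  Initial     0.08537      0.1332
  Change     -0.08355      0.1253
  Equil      0.001822      0.2585
  solve Keq expr → x = 0.04177; check Q = 5203
Then remove 2.4330e-04 M of D.
Step 2:
                    D           C
  Initial    0.001579      0.2585
  Change   2.3950e-04 -3.5925e-04
  Equil      0.001818      0.2582
  solve Keq expr → x = -1.1975e-04; check Q = 5203

x = -1.1975e-04 M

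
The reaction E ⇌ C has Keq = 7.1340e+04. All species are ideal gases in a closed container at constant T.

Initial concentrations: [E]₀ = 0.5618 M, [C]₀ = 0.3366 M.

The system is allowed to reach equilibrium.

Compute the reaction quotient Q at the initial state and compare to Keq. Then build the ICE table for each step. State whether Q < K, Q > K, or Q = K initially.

Q₀ = 0.5991 vs Keq = 7.1340e+04 ⇒ Q<K, forward
Step 1:
                   E          C
  Initial     0.5618     0.3366
  Change     -0.5618     0.5618
  Equil   1.2593e-05     0.8984
  solve Keq expr → x = 0.5618; check Q = 7.1340e+04

Q₀ = 0.5991; Q < K (proceeds forward)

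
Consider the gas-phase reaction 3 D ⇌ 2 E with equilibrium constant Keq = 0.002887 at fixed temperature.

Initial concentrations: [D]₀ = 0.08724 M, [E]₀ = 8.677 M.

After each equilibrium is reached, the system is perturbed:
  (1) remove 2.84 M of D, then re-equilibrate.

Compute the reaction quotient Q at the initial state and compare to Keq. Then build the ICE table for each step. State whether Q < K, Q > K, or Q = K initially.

Q₀ = 1.1339e+05 vs Keq = 0.002887 ⇒ Q>K, reverse
Step 1:
                   D          E
  Initial    0.08724      8.677
  Change       10.31     -6.875
  Equil         10.4      1.802
  solve Keq expr → x = -3.437; check Q = 0.002887
Then remove 2.84 M of D.
Step 2:
                   D          E
  Initial       7.56      1.802
  Change      0.7666    -0.5111
  Equil        8.326      1.291
  solve Keq expr → x = -0.2555; check Q = 0.002887

Q₀ = 1.1339e+05; Q > K (proceeds reverse)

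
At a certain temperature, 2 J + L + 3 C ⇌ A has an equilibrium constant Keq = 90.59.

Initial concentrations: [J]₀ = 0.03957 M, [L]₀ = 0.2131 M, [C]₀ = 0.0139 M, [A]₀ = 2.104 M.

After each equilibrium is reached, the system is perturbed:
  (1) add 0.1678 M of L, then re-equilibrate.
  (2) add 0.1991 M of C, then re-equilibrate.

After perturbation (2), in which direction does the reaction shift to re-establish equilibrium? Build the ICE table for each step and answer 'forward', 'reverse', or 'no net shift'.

Direction: forward

Q₀ = 2.3479e+09 vs Keq = 90.59 ⇒ Q>K, reverse
Step 1:
                    J           L           C           A
  init        0.03957      0.2131      0.0139       2.104
  Δ            0.4098      0.2049      0.6147     -0.2049
  eq           0.4494       0.418      0.6286       1.899
  solve Keq expr → x = -0.2049; check Q = 90.59
Then add 0.1678 M of L.
Step 2:
                    J           L           C           A
  init         0.4494      0.5858      0.6286       1.899
  Δ          -0.02577    -0.01288    -0.03865     0.01288
  eq           0.4236      0.5729      0.5899       1.912
  solve Keq expr → x = 0.01288; check Q = 90.59
Then add 0.1991 M of C.
Step 3:
                    J           L           C           A
  init         0.4236      0.5729       0.789       1.912
  Δ          -0.07012    -0.03506     -0.1052     0.03506
  eq           0.3535      0.5379      0.6839       1.947
  solve Keq expr → x = 0.03506; check Q = 90.59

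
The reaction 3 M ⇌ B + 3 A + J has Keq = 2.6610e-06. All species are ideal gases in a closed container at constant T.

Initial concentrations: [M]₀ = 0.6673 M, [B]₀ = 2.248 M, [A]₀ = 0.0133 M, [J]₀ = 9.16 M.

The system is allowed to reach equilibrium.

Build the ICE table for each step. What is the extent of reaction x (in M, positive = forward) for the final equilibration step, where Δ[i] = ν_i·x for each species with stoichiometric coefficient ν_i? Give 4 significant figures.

x = -0.003291 M

Q₀ = 1.6304e-04 vs Keq = 2.6610e-06 ⇒ Q>K, reverse
Step 1:
                    M           B           A           J
  init         0.6673       2.248      0.0133        9.16
  Δ          0.009874   -0.003291   -0.009874   -0.003291
  eq           0.6772       2.245    0.003426       9.157
  solve Keq expr → x = -0.003291; check Q = 2.6610e-06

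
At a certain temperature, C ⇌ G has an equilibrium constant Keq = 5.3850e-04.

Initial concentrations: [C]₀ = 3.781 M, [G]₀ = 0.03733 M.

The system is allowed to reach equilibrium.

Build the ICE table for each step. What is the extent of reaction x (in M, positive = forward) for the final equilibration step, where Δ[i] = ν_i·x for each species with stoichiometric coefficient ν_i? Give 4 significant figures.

x = -0.03527 M

Q₀ = 0.009873 vs Keq = 5.3850e-04 ⇒ Q>K, reverse
Step 1:
                  C         G
  init        3.781   0.03733
  Δ         0.03527  -0.03527
  eq          3.816  0.002055
  solve Keq expr → x = -0.03527; check Q = 5.3850e-04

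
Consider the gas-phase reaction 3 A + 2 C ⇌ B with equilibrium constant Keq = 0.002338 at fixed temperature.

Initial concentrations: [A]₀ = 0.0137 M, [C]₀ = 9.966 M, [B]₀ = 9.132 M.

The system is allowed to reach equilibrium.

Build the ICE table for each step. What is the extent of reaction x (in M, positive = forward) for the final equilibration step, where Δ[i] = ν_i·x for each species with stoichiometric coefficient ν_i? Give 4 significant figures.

x = -0.9659 M

Q₀ = 3.5757e+04 vs Keq = 0.002338 ⇒ Q>K, reverse
Step 1:
                  A         C         B
  Initial    0.0137     9.966     9.132
  Change      2.898     1.932   -0.9659
  Equil       2.911      11.9     8.166
  solve Keq expr → x = -0.9659; check Q = 0.002338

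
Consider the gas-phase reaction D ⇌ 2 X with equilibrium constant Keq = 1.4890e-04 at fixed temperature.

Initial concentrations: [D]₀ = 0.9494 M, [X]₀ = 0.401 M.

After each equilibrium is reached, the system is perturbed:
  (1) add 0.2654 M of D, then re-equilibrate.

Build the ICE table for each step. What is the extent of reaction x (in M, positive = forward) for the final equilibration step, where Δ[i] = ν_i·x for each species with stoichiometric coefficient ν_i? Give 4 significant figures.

x = 7.1585e-04 M

Q₀ = 0.1694 vs Keq = 1.4890e-04 ⇒ Q>K, reverse
Step 1:
                    D           X
  I            0.9494       0.401
  C             0.194      -0.388
  E             1.143     0.01305
  solve Keq expr → x = -0.194; check Q = 1.4890e-04
Then add 0.2654 M of D.
Step 2:
                    D           X
  I             1.409     0.01305
  C       -7.1585e-04    0.001432
  E             1.408     0.01448
  solve Keq expr → x = 7.1585e-04; check Q = 1.4890e-04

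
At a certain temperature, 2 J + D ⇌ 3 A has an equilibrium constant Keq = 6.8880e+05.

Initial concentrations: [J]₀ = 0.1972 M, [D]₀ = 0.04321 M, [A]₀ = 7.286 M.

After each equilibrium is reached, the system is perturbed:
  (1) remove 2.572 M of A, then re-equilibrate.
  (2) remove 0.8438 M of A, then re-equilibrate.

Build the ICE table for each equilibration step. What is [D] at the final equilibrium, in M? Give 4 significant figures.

Q₀ = 2.3018e+05 vs Keq = 6.8880e+05 ⇒ Q<K, forward
Step 1:
                    J           D           A
  I            0.1972     0.04321       7.286
  C           -0.0399    -0.01995     0.05985
  E            0.1573     0.02326       7.346
  solve Keq expr → x = 0.01995; check Q = 6.8880e+05
Then remove 2.572 M of A.
Step 2:
                    J           D           A
  I            0.1573     0.02326       4.774
  C          -0.02733    -0.01367       0.041
  E              0.13    0.009594       4.815
  solve Keq expr → x = 0.01367; check Q = 6.8880e+05
Then remove 0.8438 M of A.
Step 3:
                    J           D           A
  I              0.13    0.009594       3.971
  C         -0.007055   -0.003528     0.01058
  E            0.1229    0.006066       3.982
  solve Keq expr → x = 0.003528; check Q = 6.8880e+05

[D]_eq = 0.006066 M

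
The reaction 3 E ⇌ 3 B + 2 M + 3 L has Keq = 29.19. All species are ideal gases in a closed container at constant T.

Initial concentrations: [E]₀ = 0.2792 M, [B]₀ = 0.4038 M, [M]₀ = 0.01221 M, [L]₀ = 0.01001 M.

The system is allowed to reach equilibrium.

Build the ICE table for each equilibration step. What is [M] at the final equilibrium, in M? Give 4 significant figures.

[M]_eq = 0.1857 M

Q₀ = 4.5236e-10 vs Keq = 29.19 ⇒ Q<K, forward
Step 1:
                  E         B         M         L
  I          0.2792    0.4038   0.01221   0.01001
  C         -0.2602    0.2602    0.1735    0.2602
  E         0.01897     0.664    0.1857    0.2702
  solve Keq expr → x = 0.08674; check Q = 29.19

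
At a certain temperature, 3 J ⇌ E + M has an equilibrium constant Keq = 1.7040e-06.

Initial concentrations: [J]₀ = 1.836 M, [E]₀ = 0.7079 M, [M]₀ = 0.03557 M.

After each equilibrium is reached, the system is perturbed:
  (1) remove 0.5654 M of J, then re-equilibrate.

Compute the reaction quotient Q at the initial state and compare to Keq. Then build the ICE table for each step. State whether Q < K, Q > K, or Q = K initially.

Q₀ = 0.004069; Q > K (proceeds reverse)

Q₀ = 0.004069 vs Keq = 1.7040e-06 ⇒ Q>K, reverse
Step 1:
                   J          E          M
  init         1.836     0.7079    0.03557
  Δ           0.1067   -0.03555   -0.03555
  eq           1.943     0.6723 1.8581e-05
  solve Keq expr → x = -0.03555; check Q = 1.7040e-06
Then remove 0.5654 M of J.
Step 2:
                   J          E          M
  init         1.377     0.6723 1.8581e-05
  Δ       3.5877e-05 -1.1959e-05 -1.1959e-05
  eq           1.377     0.6723 6.6215e-06
  solve Keq expr → x = -1.1959e-05; check Q = 1.7040e-06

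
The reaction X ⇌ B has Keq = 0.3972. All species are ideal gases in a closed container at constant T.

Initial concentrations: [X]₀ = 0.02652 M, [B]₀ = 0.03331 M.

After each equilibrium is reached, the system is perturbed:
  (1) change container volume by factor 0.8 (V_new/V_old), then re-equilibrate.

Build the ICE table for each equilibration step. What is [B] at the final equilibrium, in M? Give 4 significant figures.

Q₀ = 1.256 vs Keq = 0.3972 ⇒ Q>K, reverse
Step 1:
                  X         B
  I         0.02652   0.03331
  C          0.0163   -0.0163
  E         0.04282   0.01701
  solve Keq expr → x = -0.0163; check Q = 0.3972
Then change container volume by factor 0.8 (V_new/V_old).
Step 2:
                  X         B
  I         0.05353   0.02126
  C               0         0
  E         0.05353   0.02126
  solve Keq expr → x = 0; check Q = 0.3972

[B]_eq = 0.02126 M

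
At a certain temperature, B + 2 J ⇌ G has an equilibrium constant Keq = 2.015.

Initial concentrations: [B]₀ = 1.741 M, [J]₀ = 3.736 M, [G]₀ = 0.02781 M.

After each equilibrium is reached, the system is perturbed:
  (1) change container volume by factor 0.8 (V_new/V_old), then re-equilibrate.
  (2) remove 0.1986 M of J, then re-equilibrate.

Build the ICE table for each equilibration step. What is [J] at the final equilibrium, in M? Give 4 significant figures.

Q₀ = 0.001144 vs Keq = 2.015 ⇒ Q<K, forward
Step 1:
                    B           J           G
  Initial       1.741       3.736     0.02781
  Change       -1.277      -2.554       1.277
  Equil        0.4638       1.182       1.305
  solve Keq expr → x = 1.277; check Q = 2.015
Then change container volume by factor 0.8 (V_new/V_old).
Step 2:
                    B           J           G
  Initial      0.5798       1.477       1.631
  Change     -0.08366     -0.1673     0.08366
  Equil        0.4961        1.31       1.715
  solve Keq expr → x = 0.08366; check Q = 2.015
Then remove 0.1986 M of J.
Step 3:
                    B           J           G
  Initial      0.4961       1.111       1.715
  Change      0.05541      0.1108    -0.05541
  Equil        0.5515       1.222       1.659
  solve Keq expr → x = -0.05541; check Q = 2.015

[J]_eq = 1.222 M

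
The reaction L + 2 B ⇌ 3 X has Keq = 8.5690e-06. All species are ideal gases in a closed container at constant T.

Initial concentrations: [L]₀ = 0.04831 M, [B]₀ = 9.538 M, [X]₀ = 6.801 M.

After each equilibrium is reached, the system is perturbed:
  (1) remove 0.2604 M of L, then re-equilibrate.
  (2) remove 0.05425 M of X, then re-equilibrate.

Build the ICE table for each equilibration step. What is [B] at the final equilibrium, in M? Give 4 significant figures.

[B]_eq = 13.94 M

Q₀ = 71.58 vs Keq = 8.5690e-06 ⇒ Q>K, reverse
Step 1:
                  L         B         X
  Initial   0.04831     9.538     6.801
  Change      2.215      4.43    -6.645
  Equil       2.263     13.97    0.1558
  solve Keq expr → x = -2.215; check Q = 8.5690e-06
Then remove 0.2604 M of L.
Step 2:
                  L         B         X
  Initial     2.003     13.97    0.1558
  Change   0.002047  0.004094 -0.006141
  Equil       2.005     13.97    0.1497
  solve Keq expr → x = -0.002047; check Q = 8.5690e-06
Then remove 0.05425 M of X.
Step 3:
                  L         B         X
  Initial     2.005     13.97   0.09544
  Change   -0.01785   -0.0357   0.05355
  Equil       1.987     13.94     0.149
  solve Keq expr → x = 0.01785; check Q = 8.5690e-06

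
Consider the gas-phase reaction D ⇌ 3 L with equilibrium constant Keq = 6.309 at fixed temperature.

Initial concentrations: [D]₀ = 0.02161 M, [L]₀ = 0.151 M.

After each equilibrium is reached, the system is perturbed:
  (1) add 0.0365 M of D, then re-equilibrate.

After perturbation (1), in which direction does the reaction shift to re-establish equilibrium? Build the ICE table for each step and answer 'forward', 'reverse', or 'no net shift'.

Direction: forward

Q₀ = 0.1593 vs Keq = 6.309 ⇒ Q<K, forward
Step 1:
                  D         L
  Initial   0.02161     0.151
  Change   -0.02011   0.06034
  Equil    0.001496    0.2113
  solve Keq expr → x = 0.02011; check Q = 6.309
Then add 0.0365 M of D.
Step 2:
                  D         L
  Initial     0.038    0.2113
  Change   -0.03323   0.09968
  Equil    0.004769     0.311
  solve Keq expr → x = 0.03323; check Q = 6.309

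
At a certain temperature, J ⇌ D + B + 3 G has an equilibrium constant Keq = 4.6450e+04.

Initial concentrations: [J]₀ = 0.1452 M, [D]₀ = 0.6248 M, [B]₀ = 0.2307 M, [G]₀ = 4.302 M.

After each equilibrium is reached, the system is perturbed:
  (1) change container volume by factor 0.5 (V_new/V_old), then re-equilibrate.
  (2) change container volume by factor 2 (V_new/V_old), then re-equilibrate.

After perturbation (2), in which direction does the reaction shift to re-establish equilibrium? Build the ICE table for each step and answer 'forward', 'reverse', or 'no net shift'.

Direction: forward

Q₀ = 79.04 vs Keq = 4.6450e+04 ⇒ Q<K, forward
Step 1:
                   J          D          B          G
  I           0.1452     0.6248     0.2307      4.302
  C          -0.1445     0.1445     0.1445     0.4336
  E       6.6004e-04     0.7693     0.3752      4.736
  solve Keq expr → x = 0.1445; check Q = 4.6450e+04
Then change container volume by factor 0.5 (V_new/V_old).
Step 2:
                   J          D          B          G
  I          0.00132      1.539     0.7505      9.471
  C          0.01867   -0.01867   -0.01867     -0.056
  E          0.01999       1.52     0.7318      9.415
  solve Keq expr → x = -0.01867; check Q = 4.6450e+04
Then change container volume by factor 2 (V_new/V_old).
Step 3:
                   J          D          B          G
  I         0.009994       0.76     0.3659      4.708
  C        -0.009334   0.009334   0.009334      0.028
  E       6.6004e-04     0.7693     0.3752      4.736
  solve Keq expr → x = 0.009334; check Q = 4.6450e+04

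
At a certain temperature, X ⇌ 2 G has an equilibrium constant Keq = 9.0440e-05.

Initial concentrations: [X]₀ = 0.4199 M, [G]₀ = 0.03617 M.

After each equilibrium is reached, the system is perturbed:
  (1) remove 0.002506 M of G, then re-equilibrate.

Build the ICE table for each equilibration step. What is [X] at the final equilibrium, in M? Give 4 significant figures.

[X]_eq = 0.4336 M

Q₀ = 0.003116 vs Keq = 9.0440e-05 ⇒ Q>K, reverse
Step 1:
                    X           G
  init         0.4199     0.03617
  Δ           0.01495     -0.0299
  eq           0.4348    0.006271
  solve Keq expr → x = -0.01495; check Q = 9.0440e-05
Then remove 0.002506 M of G.
Step 2:
                    X           G
  init         0.4348    0.003765
  Δ         -0.001248    0.002497
  eq           0.4336    0.006262
  solve Keq expr → x = 0.001248; check Q = 9.0440e-05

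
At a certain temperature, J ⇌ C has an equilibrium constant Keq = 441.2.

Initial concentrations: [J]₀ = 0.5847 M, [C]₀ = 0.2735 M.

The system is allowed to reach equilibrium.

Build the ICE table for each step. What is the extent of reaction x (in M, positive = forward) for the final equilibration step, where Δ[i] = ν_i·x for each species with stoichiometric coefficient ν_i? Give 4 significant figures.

x = 0.5828 M

Q₀ = 0.4678 vs Keq = 441.2 ⇒ Q<K, forward
Step 1:
                  J         C
  Initial    0.5847    0.2735
  Change    -0.5828    0.5828
  Equil    0.001941    0.8563
  solve Keq expr → x = 0.5828; check Q = 441.2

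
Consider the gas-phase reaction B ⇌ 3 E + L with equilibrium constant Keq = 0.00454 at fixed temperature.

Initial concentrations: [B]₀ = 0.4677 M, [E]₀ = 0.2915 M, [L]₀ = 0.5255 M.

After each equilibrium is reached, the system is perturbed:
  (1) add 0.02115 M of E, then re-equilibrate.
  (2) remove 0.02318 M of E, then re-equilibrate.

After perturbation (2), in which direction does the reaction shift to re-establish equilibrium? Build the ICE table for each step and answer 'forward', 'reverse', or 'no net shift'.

Direction: forward

Q₀ = 0.02783 vs Keq = 0.00454 ⇒ Q>K, reverse
Step 1:
                    B           E           L
  Initial      0.4677      0.2915      0.5255
  Change      0.04106     -0.1232    -0.04106
  Equil        0.5088      0.1683      0.4844
  solve Keq expr → x = -0.04106; check Q = 0.00454
Then add 0.02115 M of E.
Step 2:
                    B           E           L
  Initial      0.5088      0.1895      0.4844
  Change     0.006554    -0.01966   -0.006554
  Equil        0.5153      0.1698      0.4779
  solve Keq expr → x = -0.006554; check Q = 0.00454
Then remove 0.02318 M of E.
Step 3:
                    B           E           L
  Initial      0.5153      0.1466      0.4779
  Change    -0.007183     0.02155    0.007183
  Equil        0.5081      0.1682      0.4851
  solve Keq expr → x = 0.007183; check Q = 0.00454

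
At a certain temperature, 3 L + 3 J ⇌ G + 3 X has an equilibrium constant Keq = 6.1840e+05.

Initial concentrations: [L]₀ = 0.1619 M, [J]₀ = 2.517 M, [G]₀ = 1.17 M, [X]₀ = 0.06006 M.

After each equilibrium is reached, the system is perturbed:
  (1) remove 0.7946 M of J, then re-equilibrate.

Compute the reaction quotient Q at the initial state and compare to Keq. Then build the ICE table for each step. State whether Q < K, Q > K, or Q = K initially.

Q₀ = 0.003746 vs Keq = 6.1840e+05 ⇒ Q<K, forward
Step 1:
                    L           J           G           X
  I            0.1619       2.517        1.17     0.06006
  C           -0.1607     -0.1607     0.05357      0.1607
  E          0.001176       2.356       1.224      0.2208
  solve Keq expr → x = 0.05357; check Q = 6.1840e+05
Then remove 0.7946 M of J.
Step 2:
                    L           J           G           X
  I          0.001176       1.562       1.224      0.2208
  C        5.9299e-04  5.9299e-04 -1.9766e-04 -5.9299e-04
  E          0.001769       1.562       1.223      0.2202
  solve Keq expr → x = -1.9766e-04; check Q = 6.1840e+05

Q₀ = 0.003746; Q < K (proceeds forward)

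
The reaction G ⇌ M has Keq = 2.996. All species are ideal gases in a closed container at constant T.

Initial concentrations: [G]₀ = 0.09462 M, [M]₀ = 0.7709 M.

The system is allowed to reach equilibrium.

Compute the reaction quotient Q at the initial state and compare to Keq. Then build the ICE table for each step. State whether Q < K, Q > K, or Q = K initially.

Q₀ = 8.147 vs Keq = 2.996 ⇒ Q>K, reverse
Step 1:
                    G           M
  I           0.09462      0.7709
  C             0.122      -0.122
  E            0.2166      0.6489
  solve Keq expr → x = -0.122; check Q = 2.996

Q₀ = 8.147; Q > K (proceeds reverse)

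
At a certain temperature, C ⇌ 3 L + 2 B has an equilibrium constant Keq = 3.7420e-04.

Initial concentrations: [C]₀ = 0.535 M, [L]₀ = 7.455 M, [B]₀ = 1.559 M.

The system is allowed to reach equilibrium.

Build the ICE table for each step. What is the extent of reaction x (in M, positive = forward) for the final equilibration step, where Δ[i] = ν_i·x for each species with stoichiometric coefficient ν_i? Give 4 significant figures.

Q₀ = 1882 vs Keq = 3.7420e-04 ⇒ Q>K, reverse
Step 1:
                    C           L           B
  init          0.535       7.455       1.559
  Δ            0.7785      -2.336      -1.557
  eq            1.314       5.119    0.001914
  solve Keq expr → x = -0.7785; check Q = 3.7420e-04

x = -0.7785 M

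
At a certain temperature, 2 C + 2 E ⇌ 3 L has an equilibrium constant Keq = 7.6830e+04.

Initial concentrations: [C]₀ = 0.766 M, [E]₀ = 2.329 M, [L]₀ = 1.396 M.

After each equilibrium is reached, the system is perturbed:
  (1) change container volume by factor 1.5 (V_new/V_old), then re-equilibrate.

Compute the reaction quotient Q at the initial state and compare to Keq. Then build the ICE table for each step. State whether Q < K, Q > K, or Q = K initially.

Q₀ = 0.8548 vs Keq = 7.6830e+04 ⇒ Q<K, forward
Step 1:
                    C           E           L
  init          0.766       2.329       1.396
  Δ           -0.7568     -0.7568       1.135
  eq          0.00924       1.572       2.531
  solve Keq expr → x = 0.3784; check Q = 7.6830e+04
Then change container volume by factor 1.5 (V_new/V_old).
Step 2:
                    C           E           L
  init        0.00616       1.048       1.687
  Δ          0.001361    0.001361   -0.002042
  eq         0.007521        1.05       1.685
  solve Keq expr → x = -6.8052e-04; check Q = 7.6830e+04

Q₀ = 0.8548; Q < K (proceeds forward)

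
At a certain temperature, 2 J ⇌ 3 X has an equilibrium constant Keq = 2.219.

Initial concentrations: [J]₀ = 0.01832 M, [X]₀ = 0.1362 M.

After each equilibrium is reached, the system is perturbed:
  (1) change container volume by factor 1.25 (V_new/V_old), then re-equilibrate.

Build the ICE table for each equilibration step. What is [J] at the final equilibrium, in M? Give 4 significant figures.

Q₀ = 7.528 vs Keq = 2.219 ⇒ Q>K, reverse
Step 1:
                   J          X
  Initial    0.01832     0.1362
  Change        0.01   -0.01501
  Equil      0.02832     0.1212
  solve Keq expr → x = -0.005002; check Q = 2.219
Then change container volume by factor 1.25 (V_new/V_old).
Step 2:
                   J          X
  Initial    0.02266    0.09696
  Change   -0.001624   0.002436
  Equil      0.02104    0.09939
  solve Keq expr → x = 8.1186e-04; check Q = 2.219

[J]_eq = 0.02104 M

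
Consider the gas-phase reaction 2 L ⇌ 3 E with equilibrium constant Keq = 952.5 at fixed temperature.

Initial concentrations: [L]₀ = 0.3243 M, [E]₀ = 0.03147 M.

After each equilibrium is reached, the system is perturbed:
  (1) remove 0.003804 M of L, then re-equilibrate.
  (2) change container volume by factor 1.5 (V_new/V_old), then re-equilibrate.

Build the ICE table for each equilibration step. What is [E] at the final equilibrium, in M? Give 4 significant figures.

Q₀ = 2.9634e-04 vs Keq = 952.5 ⇒ Q<K, forward
Step 1:
                  L         E
  Initial    0.3243   0.03147
  Change    -0.3128    0.4692
  Equil     0.01148    0.5007
  solve Keq expr → x = 0.1564; check Q = 952.5
Then remove 0.003804 M of L.
Step 2:
                  L         E
  Initial  0.007676    0.5007
  Change   0.003618 -0.005427
  Equil     0.01129    0.4953
  solve Keq expr → x = -0.001809; check Q = 952.5
Then change container volume by factor 1.5 (V_new/V_old).
Step 3:
                  L         E
  Initial  0.007529    0.3302
  Change  -0.001326  0.001989
  Equil    0.006203    0.3322
  solve Keq expr → x = 6.6299e-04; check Q = 952.5

[E]_eq = 0.3322 M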